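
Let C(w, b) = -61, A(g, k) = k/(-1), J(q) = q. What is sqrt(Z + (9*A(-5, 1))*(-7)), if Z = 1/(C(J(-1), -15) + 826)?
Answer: 2*sqrt(1024165)/255 ≈ 7.9373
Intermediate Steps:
A(g, k) = -k (A(g, k) = k*(-1) = -k)
Z = 1/765 (Z = 1/(-61 + 826) = 1/765 ≈ 0.0013072)
sqrt(Z + (9*A(-5, 1))*(-7)) = sqrt(1/765 + (9*(-1*1))*(-7)) = sqrt(1/765 + (9*(-1))*(-7)) = sqrt(1/765 - 9*(-7)) = sqrt(1/765 + 63) = sqrt(48196/765) = 2*sqrt(1024165)/255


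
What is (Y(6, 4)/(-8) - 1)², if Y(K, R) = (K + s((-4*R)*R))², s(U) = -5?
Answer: 81/64 ≈ 1.2656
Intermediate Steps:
Y(K, R) = (-5 + K)² (Y(K, R) = (K - 5)² = (-5 + K)²)
(Y(6, 4)/(-8) - 1)² = ((-5 + 6)²/(-8) - 1)² = (1²*(-⅛) - 1)² = (1*(-⅛) - 1)² = (-⅛ - 1)² = (-9/8)² = 81/64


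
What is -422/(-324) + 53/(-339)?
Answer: 20981/18306 ≈ 1.1461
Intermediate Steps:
-422/(-324) + 53/(-339) = -422*(-1/324) + 53*(-1/339) = 211/162 - 53/339 = 20981/18306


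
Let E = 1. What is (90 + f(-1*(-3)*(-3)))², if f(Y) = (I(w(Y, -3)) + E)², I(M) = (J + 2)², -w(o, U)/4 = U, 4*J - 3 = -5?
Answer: 2588881/256 ≈ 10113.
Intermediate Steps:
J = -½ (J = ¾ + (¼)*(-5) = ¾ - 5/4 = -½ ≈ -0.50000)
w(o, U) = -4*U
I(M) = 9/4 (I(M) = (-½ + 2)² = (3/2)² = 9/4)
f(Y) = 169/16 (f(Y) = (9/4 + 1)² = (13/4)² = 169/16)
(90 + f(-1*(-3)*(-3)))² = (90 + 169/16)² = (1609/16)² = 2588881/256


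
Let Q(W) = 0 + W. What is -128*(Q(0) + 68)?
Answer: -8704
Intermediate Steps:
Q(W) = W
-128*(Q(0) + 68) = -128*(0 + 68) = -128*68 = -8704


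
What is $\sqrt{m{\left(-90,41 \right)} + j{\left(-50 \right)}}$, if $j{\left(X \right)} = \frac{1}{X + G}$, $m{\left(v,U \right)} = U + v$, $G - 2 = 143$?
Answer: $\frac{i \sqrt{442130}}{95} \approx 6.9992 i$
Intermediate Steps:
$G = 145$ ($G = 2 + 143 = 145$)
$j{\left(X \right)} = \frac{1}{145 + X}$ ($j{\left(X \right)} = \frac{1}{X + 145} = \frac{1}{145 + X}$)
$\sqrt{m{\left(-90,41 \right)} + j{\left(-50 \right)}} = \sqrt{\left(41 - 90\right) + \frac{1}{145 - 50}} = \sqrt{-49 + \frac{1}{95}} = \sqrt{- \frac{4654}{95}} = \frac{i \sqrt{442130}}{95}$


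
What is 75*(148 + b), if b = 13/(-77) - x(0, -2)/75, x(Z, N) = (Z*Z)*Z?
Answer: 853725/77 ≈ 11087.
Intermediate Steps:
x(Z, N) = Z³ (x(Z, N) = Z²*Z = Z³)
b = -13/77 (b = 13/(-77) - 1*0³/75 = 13*(-1/77) - 1*0*(1/75) = -13/77 + 0*(1/75) = -13/77 + 0 = -13/77 ≈ -0.16883)
75*(148 + b) = 75*(148 - 13/77) = 75*(11383/77) = 853725/77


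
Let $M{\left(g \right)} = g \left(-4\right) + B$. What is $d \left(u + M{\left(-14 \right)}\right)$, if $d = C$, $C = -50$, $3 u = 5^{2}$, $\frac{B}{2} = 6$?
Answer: $- \frac{11450}{3} \approx -3816.7$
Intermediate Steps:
$B = 12$ ($B = 2 \cdot 6 = 12$)
$u = \frac{25}{3}$ ($u = \frac{5^{2}}{3} = \frac{1}{3} \cdot 25 = \frac{25}{3} \approx 8.3333$)
$d = -50$
$M{\left(g \right)} = 12 - 4 g$ ($M{\left(g \right)} = g \left(-4\right) + 12 = - 4 g + 12 = 12 - 4 g$)
$d \left(u + M{\left(-14 \right)}\right) = - 50 \left(\frac{25}{3} + \left(12 - -56\right)\right) = - 50 \left(\frac{25}{3} + \left(12 + 56\right)\right) = - 50 \left(\frac{25}{3} + 68\right) = \left(-50\right) \frac{229}{3} = - \frac{11450}{3}$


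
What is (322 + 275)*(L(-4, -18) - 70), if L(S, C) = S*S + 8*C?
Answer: -118206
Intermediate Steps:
L(S, C) = S**2 + 8*C
(322 + 275)*(L(-4, -18) - 70) = (322 + 275)*(((-4)**2 + 8*(-18)) - 70) = 597*((16 - 144) - 70) = 597*(-128 - 70) = 597*(-198) = -118206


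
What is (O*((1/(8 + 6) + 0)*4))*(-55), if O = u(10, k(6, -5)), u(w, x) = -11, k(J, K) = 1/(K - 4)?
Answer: 1210/7 ≈ 172.86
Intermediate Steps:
k(J, K) = 1/(-4 + K)
O = -11
(O*((1/(8 + 6) + 0)*4))*(-55) = -11*(1/(8 + 6) + 0)*4*(-55) = -11*(1/14 + 0)*4*(-55) = -11*4/14*(-55) = -11*2/7*(-55) = -22/7*(-55) = 1210/7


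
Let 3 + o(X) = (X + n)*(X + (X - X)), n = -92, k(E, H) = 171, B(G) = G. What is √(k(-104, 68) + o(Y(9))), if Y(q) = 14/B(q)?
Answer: 2*√553/9 ≈ 5.2258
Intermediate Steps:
Y(q) = 14/q
o(X) = -3 + X*(-92 + X) (o(X) = -3 + (X - 92)*(X + (X - X)) = -3 + (-92 + X)*(X + 0) = -3 + (-92 + X)*X = -3 + X*(-92 + X))
√(k(-104, 68) + o(Y(9))) = √(171 + (-3 + (14/9)² - 1288/9)) = √(171 + (-3 + (14*(⅑))² - 1288/9)) = √(171 + (-3 + (14/9)² - 92*14/9)) = √(171 + (-3 + 196/81 - 1288/9)) = √(171 - 11639/81) = √(2212/81) = 2*√553/9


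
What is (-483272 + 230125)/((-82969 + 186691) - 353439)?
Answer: 253147/249717 ≈ 1.0137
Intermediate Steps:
(-483272 + 230125)/((-82969 + 186691) - 353439) = -253147/(103722 - 353439) = -253147/(-249717) = -253147*(-1/249717) = 253147/249717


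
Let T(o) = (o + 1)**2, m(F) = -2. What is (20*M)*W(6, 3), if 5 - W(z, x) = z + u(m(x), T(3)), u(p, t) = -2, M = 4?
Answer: 80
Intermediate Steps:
T(o) = (1 + o)**2
W(z, x) = 7 - z (W(z, x) = 5 - (z - 2) = 5 - (-2 + z) = 5 + (2 - z) = 7 - z)
(20*M)*W(6, 3) = (20*4)*(7 - 1*6) = 80*(7 - 6) = 80*1 = 80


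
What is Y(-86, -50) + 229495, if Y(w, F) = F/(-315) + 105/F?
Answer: 144580627/630 ≈ 2.2949e+5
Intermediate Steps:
Y(w, F) = 105/F - F/315 (Y(w, F) = F*(-1/315) + 105/F = -F/315 + 105/F = 105/F - F/315)
Y(-86, -50) + 229495 = (105/(-50) - 1/315*(-50)) + 229495 = (105*(-1/50) + 10/63) + 229495 = (-21/10 + 10/63) + 229495 = -1223/630 + 229495 = 144580627/630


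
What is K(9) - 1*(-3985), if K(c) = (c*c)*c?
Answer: 4714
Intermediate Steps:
K(c) = c³ (K(c) = c²*c = c³)
K(9) - 1*(-3985) = 9³ - 1*(-3985) = 729 + 3985 = 4714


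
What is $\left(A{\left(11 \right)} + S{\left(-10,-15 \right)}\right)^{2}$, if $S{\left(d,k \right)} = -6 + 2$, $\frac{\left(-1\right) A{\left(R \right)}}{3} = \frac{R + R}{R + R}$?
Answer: $49$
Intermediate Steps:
$A{\left(R \right)} = -3$ ($A{\left(R \right)} = - 3 \frac{R + R}{R + R} = - 3 \frac{2 R}{2 R} = - 3 \cdot 2 R \frac{1}{2 R} = \left(-3\right) 1 = -3$)
$S{\left(d,k \right)} = -4$
$\left(A{\left(11 \right)} + S{\left(-10,-15 \right)}\right)^{2} = \left(-3 - 4\right)^{2} = \left(-7\right)^{2} = 49$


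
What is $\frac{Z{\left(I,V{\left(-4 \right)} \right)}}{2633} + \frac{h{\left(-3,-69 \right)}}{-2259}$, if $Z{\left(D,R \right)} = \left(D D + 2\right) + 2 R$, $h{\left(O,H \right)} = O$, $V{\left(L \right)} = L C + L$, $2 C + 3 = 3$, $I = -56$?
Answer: $\frac{2359523}{1982649} \approx 1.1901$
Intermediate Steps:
$C = 0$ ($C = - \frac{3}{2} + \frac{1}{2} \cdot 3 = - \frac{3}{2} + \frac{3}{2} = 0$)
$V{\left(L \right)} = L$ ($V{\left(L \right)} = L 0 + L = 0 + L = L$)
$Z{\left(D,R \right)} = 2 + D^{2} + 2 R$ ($Z{\left(D,R \right)} = \left(D^{2} + 2\right) + 2 R = \left(2 + D^{2}\right) + 2 R = 2 + D^{2} + 2 R$)
$\frac{Z{\left(I,V{\left(-4 \right)} \right)}}{2633} + \frac{h{\left(-3,-69 \right)}}{-2259} = \frac{2 + \left(-56\right)^{2} + 2 \left(-4\right)}{2633} - \frac{3}{-2259} = \left(2 + 3136 - 8\right) \frac{1}{2633} - - \frac{1}{753} = 3130 \cdot \frac{1}{2633} + \frac{1}{753} = \frac{3130}{2633} + \frac{1}{753} = \frac{2359523}{1982649}$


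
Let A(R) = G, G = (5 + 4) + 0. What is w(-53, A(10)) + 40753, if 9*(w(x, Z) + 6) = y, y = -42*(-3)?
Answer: 40761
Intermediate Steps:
y = 126
G = 9 (G = 9 + 0 = 9)
A(R) = 9
w(x, Z) = 8 (w(x, Z) = -6 + (1/9)*126 = -6 + 14 = 8)
w(-53, A(10)) + 40753 = 8 + 40753 = 40761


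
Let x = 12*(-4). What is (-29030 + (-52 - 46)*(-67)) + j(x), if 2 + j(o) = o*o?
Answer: -20162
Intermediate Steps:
x = -48
j(o) = -2 + o² (j(o) = -2 + o*o = -2 + o²)
(-29030 + (-52 - 46)*(-67)) + j(x) = (-29030 + (-52 - 46)*(-67)) + (-2 + (-48)²) = (-29030 - 98*(-67)) + (-2 + 2304) = (-29030 + 6566) + 2302 = -22464 + 2302 = -20162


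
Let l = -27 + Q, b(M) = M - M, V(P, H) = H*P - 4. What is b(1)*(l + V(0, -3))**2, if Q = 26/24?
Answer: 0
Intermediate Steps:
V(P, H) = -4 + H*P
Q = 13/12 (Q = 26*(1/24) = 13/12 ≈ 1.0833)
b(M) = 0
l = -311/12 (l = -27 + 13/12 = -311/12 ≈ -25.917)
b(1)*(l + V(0, -3))**2 = 0*(-311/12 + (-4 - 3*0))**2 = 0*(-311/12 + (-4 + 0))**2 = 0*(-311/12 - 4)**2 = 0*(-359/12)**2 = 0*(128881/144) = 0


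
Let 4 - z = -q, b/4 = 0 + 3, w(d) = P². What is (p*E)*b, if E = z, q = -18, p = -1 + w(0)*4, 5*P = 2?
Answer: 1512/25 ≈ 60.480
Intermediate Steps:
P = ⅖ (P = (⅕)*2 = ⅖ ≈ 0.40000)
w(d) = 4/25 (w(d) = (⅖)² = 4/25)
b = 12 (b = 4*(0 + 3) = 4*3 = 12)
p = -9/25 (p = -1 + (4/25)*4 = -1 + 16/25 = -9/25 ≈ -0.36000)
z = -14 (z = 4 - (-1)*(-18) = 4 - 1*18 = 4 - 18 = -14)
E = -14
(p*E)*b = -9/25*(-14)*12 = (126/25)*12 = 1512/25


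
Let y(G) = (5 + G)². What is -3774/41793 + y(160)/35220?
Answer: 22330981/32709988 ≈ 0.68270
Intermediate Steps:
-3774/41793 + y(160)/35220 = -3774/41793 + (5 + 160)²/35220 = -3774*1/41793 + 165²*(1/35220) = -1258/13931 + 27225*(1/35220) = -1258/13931 + 1815/2348 = 22330981/32709988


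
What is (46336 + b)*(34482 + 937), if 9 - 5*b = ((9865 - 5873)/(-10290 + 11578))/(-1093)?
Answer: 1444068364087424/879865 ≈ 1.6412e+9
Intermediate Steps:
b = 1584256/879865 (b = 9/5 - (9865 - 5873)/(-10290 + 11578)/(5*(-1093)) = 9/5 - 3992/1288*(-1)/(5*1093) = 9/5 - 3992*(1/1288)*(-1)/(5*1093) = 9/5 - 499*(-1)/(805*1093) = 9/5 - 1/5*(-499/175973) = 9/5 + 499/879865 = 1584256/879865 ≈ 1.8006)
(46336 + b)*(34482 + 937) = (46336 + 1584256/879865)*(34482 + 937) = (40771008896/879865)*35419 = 1444068364087424/879865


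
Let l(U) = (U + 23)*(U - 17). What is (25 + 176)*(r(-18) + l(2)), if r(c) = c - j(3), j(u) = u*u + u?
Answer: -81405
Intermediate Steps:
l(U) = (-17 + U)*(23 + U) (l(U) = (23 + U)*(-17 + U) = (-17 + U)*(23 + U))
j(u) = u + u² (j(u) = u² + u = u + u²)
r(c) = -12 + c (r(c) = c - 3*(1 + 3) = c - 3*4 = c - 1*12 = c - 12 = -12 + c)
(25 + 176)*(r(-18) + l(2)) = (25 + 176)*((-12 - 18) + (-391 + 2² + 6*2)) = 201*(-30 + (-391 + 4 + 12)) = 201*(-30 - 375) = 201*(-405) = -81405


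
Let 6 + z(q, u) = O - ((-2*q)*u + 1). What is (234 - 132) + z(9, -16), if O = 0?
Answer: -193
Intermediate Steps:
z(q, u) = -7 + 2*q*u (z(q, u) = -6 + (0 - ((-2*q)*u + 1)) = -6 + (0 - (-2*q*u + 1)) = -6 + (0 - (1 - 2*q*u)) = -6 + (0 + (-1 + 2*q*u)) = -6 + (-1 + 2*q*u) = -7 + 2*q*u)
(234 - 132) + z(9, -16) = (234 - 132) + (-7 + 2*9*(-16)) = 102 + (-7 - 288) = 102 - 295 = -193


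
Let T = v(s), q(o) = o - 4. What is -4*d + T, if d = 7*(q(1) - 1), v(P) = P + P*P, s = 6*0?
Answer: 112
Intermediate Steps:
s = 0
v(P) = P + P²
q(o) = -4 + o
T = 0 (T = 0*(1 + 0) = 0*1 = 0)
d = -28 (d = 7*((-4 + 1) - 1) = 7*(-3 - 1) = 7*(-4) = -28)
-4*d + T = -4*(-28) + 0 = 112 + 0 = 112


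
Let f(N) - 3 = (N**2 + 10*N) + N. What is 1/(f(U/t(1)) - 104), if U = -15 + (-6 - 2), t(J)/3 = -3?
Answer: -81/5375 ≈ -0.015070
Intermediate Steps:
t(J) = -9 (t(J) = 3*(-3) = -9)
U = -23 (U = -15 - 8 = -23)
f(N) = 3 + N**2 + 11*N (f(N) = 3 + ((N**2 + 10*N) + N) = 3 + (N**2 + 11*N) = 3 + N**2 + 11*N)
1/(f(U/t(1)) - 104) = 1/((3 + (-23/(-9))**2 + 11*(-23/(-9))) - 104) = 1/((3 + (-23*(-1/9))**2 + 11*(-23*(-1/9))) - 104) = 1/((3 + (23/9)**2 + 11*(23/9)) - 104) = 1/((3 + 529/81 + 253/9) - 104) = 1/(3049/81 - 104) = 1/(-5375/81) = -81/5375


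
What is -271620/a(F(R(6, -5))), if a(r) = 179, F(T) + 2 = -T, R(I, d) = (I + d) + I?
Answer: -271620/179 ≈ -1517.4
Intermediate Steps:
R(I, d) = d + 2*I
F(T) = -2 - T
-271620/a(F(R(6, -5))) = -271620/179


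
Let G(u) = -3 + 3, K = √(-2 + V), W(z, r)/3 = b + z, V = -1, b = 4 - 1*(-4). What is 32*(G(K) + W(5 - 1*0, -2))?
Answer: 1248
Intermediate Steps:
b = 8 (b = 4 + 4 = 8)
W(z, r) = 24 + 3*z (W(z, r) = 3*(8 + z) = 24 + 3*z)
K = I*√3 (K = √(-2 - 1) = √(-3) = I*√3 ≈ 1.732*I)
G(u) = 0
32*(G(K) + W(5 - 1*0, -2)) = 32*(0 + (24 + 3*(5 - 1*0))) = 32*(0 + (24 + 3*(5 + 0))) = 32*(0 + (24 + 3*5)) = 32*(0 + (24 + 15)) = 32*(0 + 39) = 32*39 = 1248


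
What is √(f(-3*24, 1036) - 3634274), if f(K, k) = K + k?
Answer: I*√3633310 ≈ 1906.1*I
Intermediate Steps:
√(f(-3*24, 1036) - 3634274) = √((-3*24 + 1036) - 3634274) = √((-72 + 1036) - 3634274) = √(964 - 3634274) = √(-3633310) = I*√3633310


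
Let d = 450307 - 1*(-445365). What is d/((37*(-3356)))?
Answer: -223918/31043 ≈ -7.2132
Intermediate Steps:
d = 895672 (d = 450307 + 445365 = 895672)
d/((37*(-3356))) = 895672/((37*(-3356))) = 895672/(-124172) = 895672*(-1/124172) = -223918/31043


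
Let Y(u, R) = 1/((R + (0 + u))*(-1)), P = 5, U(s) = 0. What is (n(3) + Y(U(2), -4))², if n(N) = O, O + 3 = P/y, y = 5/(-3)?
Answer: 529/16 ≈ 33.063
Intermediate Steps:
y = -5/3 (y = 5*(-⅓) = -5/3 ≈ -1.6667)
Y(u, R) = 1/(-R - u) (Y(u, R) = 1/((R + u)*(-1)) = 1/(-R - u))
O = -6 (O = -3 + 5/(-5/3) = -3 + 5*(-⅗) = -3 - 3 = -6)
n(N) = -6
(n(3) + Y(U(2), -4))² = (-6 - 1/(-4 + 0))² = (-6 - 1/(-4))² = (-6 - 1*(-¼))² = (-6 + ¼)² = (-23/4)² = 529/16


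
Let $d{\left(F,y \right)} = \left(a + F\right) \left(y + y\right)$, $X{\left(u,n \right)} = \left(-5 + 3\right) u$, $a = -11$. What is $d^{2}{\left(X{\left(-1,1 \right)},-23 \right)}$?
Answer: $171396$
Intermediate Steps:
$X{\left(u,n \right)} = - 2 u$
$d{\left(F,y \right)} = 2 y \left(-11 + F\right)$ ($d{\left(F,y \right)} = \left(-11 + F\right) \left(y + y\right) = \left(-11 + F\right) 2 y = 2 y \left(-11 + F\right)$)
$d^{2}{\left(X{\left(-1,1 \right)},-23 \right)} = \left(2 \left(-23\right) \left(-11 - -2\right)\right)^{2} = \left(2 \left(-23\right) \left(-11 + 2\right)\right)^{2} = \left(2 \left(-23\right) \left(-9\right)\right)^{2} = 414^{2} = 171396$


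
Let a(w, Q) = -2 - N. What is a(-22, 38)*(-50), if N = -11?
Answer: -450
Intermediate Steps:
a(w, Q) = 9 (a(w, Q) = -2 - 1*(-11) = -2 + 11 = 9)
a(-22, 38)*(-50) = 9*(-50) = -450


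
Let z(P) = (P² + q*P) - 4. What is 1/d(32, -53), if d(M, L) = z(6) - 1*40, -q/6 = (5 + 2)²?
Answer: -1/1772 ≈ -0.00056433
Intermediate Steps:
q = -294 (q = -6*(5 + 2)² = -6*7² = -6*49 = -294)
z(P) = -4 + P² - 294*P (z(P) = (P² - 294*P) - 4 = -4 + P² - 294*P)
d(M, L) = -1772 (d(M, L) = (-4 + 6² - 294*6) - 1*40 = (-4 + 36 - 1764) - 40 = -1732 - 40 = -1772)
1/d(32, -53) = 1/(-1772) = -1/1772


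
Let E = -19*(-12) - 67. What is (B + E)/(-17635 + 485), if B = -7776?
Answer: 1523/3430 ≈ 0.44402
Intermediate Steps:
E = 161 (E = 228 - 67 = 161)
(B + E)/(-17635 + 485) = (-7776 + 161)/(-17635 + 485) = -7615/(-17150) = -7615*(-1/17150) = 1523/3430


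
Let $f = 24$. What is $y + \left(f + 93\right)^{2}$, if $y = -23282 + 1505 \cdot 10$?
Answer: $5457$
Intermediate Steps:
$y = -8232$ ($y = -23282 + 15050 = -8232$)
$y + \left(f + 93\right)^{2} = -8232 + \left(24 + 93\right)^{2} = -8232 + 117^{2} = -8232 + 13689 = 5457$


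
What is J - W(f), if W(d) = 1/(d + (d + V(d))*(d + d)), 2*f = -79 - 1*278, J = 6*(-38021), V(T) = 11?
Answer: -13600643995/59619 ≈ -2.2813e+5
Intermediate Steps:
J = -228126
f = -357/2 (f = (-79 - 1*278)/2 = (-79 - 278)/2 = (1/2)*(-357) = -357/2 ≈ -178.50)
W(d) = 1/(d + 2*d*(11 + d)) (W(d) = 1/(d + (d + 11)*(d + d)) = 1/(d + (11 + d)*(2*d)) = 1/(d + 2*d*(11 + d)))
J - W(f) = -228126 - 1/((-357/2)*(23 + 2*(-357/2))) = -228126 - (-2)/(357*(23 - 357)) = -228126 - (-2)/(357*(-334)) = -228126 - (-2)*(-1)/(357*334) = -228126 - 1*1/59619 = -228126 - 1/59619 = -13600643995/59619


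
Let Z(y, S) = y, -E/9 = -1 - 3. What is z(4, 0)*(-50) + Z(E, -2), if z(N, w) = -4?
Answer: 236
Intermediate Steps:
E = 36 (E = -9*(-1 - 3) = -9*(-4) = 36)
z(4, 0)*(-50) + Z(E, -2) = -4*(-50) + 36 = 200 + 36 = 236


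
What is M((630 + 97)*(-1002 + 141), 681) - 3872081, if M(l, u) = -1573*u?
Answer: -4943294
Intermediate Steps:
M((630 + 97)*(-1002 + 141), 681) - 3872081 = -1573*681 - 3872081 = -1071213 - 3872081 = -4943294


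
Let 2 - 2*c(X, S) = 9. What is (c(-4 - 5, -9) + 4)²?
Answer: ¼ ≈ 0.25000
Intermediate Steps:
c(X, S) = -7/2 (c(X, S) = 1 - ½*9 = 1 - 9/2 = -7/2)
(c(-4 - 5, -9) + 4)² = (-7/2 + 4)² = (½)² = ¼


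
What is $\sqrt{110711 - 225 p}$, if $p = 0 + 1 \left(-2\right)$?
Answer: $\sqrt{111161} \approx 333.41$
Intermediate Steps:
$p = -2$ ($p = 0 - 2 = -2$)
$\sqrt{110711 - 225 p} = \sqrt{110711 - -450} = \sqrt{110711 + 450} = \sqrt{111161}$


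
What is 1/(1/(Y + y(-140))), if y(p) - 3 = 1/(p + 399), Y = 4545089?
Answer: 1177178829/259 ≈ 4.5451e+6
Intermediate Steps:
y(p) = 3 + 1/(399 + p) (y(p) = 3 + 1/(p + 399) = 3 + 1/(399 + p))
1/(1/(Y + y(-140))) = 1/(1/(4545089 + (1198 + 3*(-140))/(399 - 140))) = 1/(1/(4545089 + (1198 - 420)/259)) = 1/(1/(4545089 + (1/259)*778)) = 1/(1/(4545089 + 778/259)) = 1/(1/(1177178829/259)) = 1/(259/1177178829) = 1177178829/259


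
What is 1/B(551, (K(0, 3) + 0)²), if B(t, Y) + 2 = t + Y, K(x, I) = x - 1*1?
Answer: 1/550 ≈ 0.0018182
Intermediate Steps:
K(x, I) = -1 + x (K(x, I) = x - 1 = -1 + x)
B(t, Y) = -2 + Y + t (B(t, Y) = -2 + (t + Y) = -2 + (Y + t) = -2 + Y + t)
1/B(551, (K(0, 3) + 0)²) = 1/(-2 + ((-1 + 0) + 0)² + 551) = 1/(-2 + (-1 + 0)² + 551) = 1/(-2 + (-1)² + 551) = 1/(-2 + 1 + 551) = 1/550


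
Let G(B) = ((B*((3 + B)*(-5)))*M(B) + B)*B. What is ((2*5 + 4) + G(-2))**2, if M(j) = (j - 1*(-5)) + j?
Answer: 4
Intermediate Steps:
M(j) = 5 + 2*j (M(j) = (j + 5) + j = (5 + j) + j = 5 + 2*j)
G(B) = B*(B + B*(-15 - 5*B)*(5 + 2*B)) (G(B) = ((B*((3 + B)*(-5)))*(5 + 2*B) + B)*B = ((B*(-15 - 5*B))*(5 + 2*B) + B)*B = (B*(-15 - 5*B)*(5 + 2*B) + B)*B = (B + B*(-15 - 5*B)*(5 + 2*B))*B = B*(B + B*(-15 - 5*B)*(5 + 2*B)))
((2*5 + 4) + G(-2))**2 = ((2*5 + 4) + (-2)**2*(-74 - 55*(-2) - 10*(-2)**2))**2 = ((10 + 4) + 4*(-74 + 110 - 10*4))**2 = (14 + 4*(-74 + 110 - 40))**2 = (14 + 4*(-4))**2 = (14 - 16)**2 = (-2)**2 = 4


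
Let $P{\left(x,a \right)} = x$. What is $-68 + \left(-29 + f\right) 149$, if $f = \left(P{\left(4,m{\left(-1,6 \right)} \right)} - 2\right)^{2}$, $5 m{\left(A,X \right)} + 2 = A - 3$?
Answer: $-3793$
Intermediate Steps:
$m{\left(A,X \right)} = -1 + \frac{A}{5}$ ($m{\left(A,X \right)} = - \frac{2}{5} + \frac{A - 3}{5} = - \frac{2}{5} + \frac{-3 + A}{5} = - \frac{2}{5} + \left(- \frac{3}{5} + \frac{A}{5}\right) = -1 + \frac{A}{5}$)
$f = 4$ ($f = \left(4 - 2\right)^{2} = 2^{2} = 4$)
$-68 + \left(-29 + f\right) 149 = -68 + \left(-29 + 4\right) 149 = -68 - 3725 = -3793$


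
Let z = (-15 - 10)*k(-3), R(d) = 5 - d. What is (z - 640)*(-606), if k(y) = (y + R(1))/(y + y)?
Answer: 385315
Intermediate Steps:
k(y) = (4 + y)/(2*y) (k(y) = (y + (5 - 1*1))/(y + y) = (y + (5 - 1))/((2*y)) = (y + 4)*(1/(2*y)) = (4 + y)*(1/(2*y)) = (4 + y)/(2*y))
z = 25/6 (z = (-15 - 10)*((1/2)*(4 - 3)/(-3)) = -25*(-1)/(2*3) = -25*(-1/6) = 25/6 ≈ 4.1667)
(z - 640)*(-606) = (25/6 - 640)*(-606) = -3815/6*(-606) = 385315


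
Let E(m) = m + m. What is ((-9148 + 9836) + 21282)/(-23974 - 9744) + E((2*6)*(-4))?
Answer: -1629449/16859 ≈ -96.652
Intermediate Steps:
E(m) = 2*m
((-9148 + 9836) + 21282)/(-23974 - 9744) + E((2*6)*(-4)) = ((-9148 + 9836) + 21282)/(-23974 - 9744) + 2*((2*6)*(-4)) = (688 + 21282)/(-33718) + 2*(12*(-4)) = 21970*(-1/33718) + 2*(-48) = -10985/16859 - 96 = -1629449/16859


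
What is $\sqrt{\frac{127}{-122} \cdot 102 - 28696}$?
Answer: $\frac{i \sqrt{107172913}}{61} \approx 169.71 i$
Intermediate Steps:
$\sqrt{\frac{127}{-122} \cdot 102 - 28696} = \sqrt{127 \left(- \frac{1}{122}\right) 102 - 28696} = \sqrt{\left(- \frac{127}{122}\right) 102 - 28696} = \sqrt{- \frac{6477}{61} - 28696} = \sqrt{- \frac{1756933}{61}} = \frac{i \sqrt{107172913}}{61}$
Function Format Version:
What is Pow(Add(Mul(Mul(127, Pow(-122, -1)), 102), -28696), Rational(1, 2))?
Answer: Mul(Rational(1, 61), I, Pow(107172913, Rational(1, 2))) ≈ Mul(169.71, I)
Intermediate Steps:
Pow(Add(Mul(Mul(127, Pow(-122, -1)), 102), -28696), Rational(1, 2)) = Pow(Add(Mul(Mul(127, Rational(-1, 122)), 102), -28696), Rational(1, 2)) = Pow(Add(Mul(Rational(-127, 122), 102), -28696), Rational(1, 2)) = Pow(Add(Rational(-6477, 61), -28696), Rational(1, 2)) = Pow(Rational(-1756933, 61), Rational(1, 2)) = Mul(Rational(1, 61), I, Pow(107172913, Rational(1, 2)))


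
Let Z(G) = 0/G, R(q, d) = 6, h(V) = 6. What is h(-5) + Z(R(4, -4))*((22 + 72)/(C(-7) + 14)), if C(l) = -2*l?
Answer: 6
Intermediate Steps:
Z(G) = 0
h(-5) + Z(R(4, -4))*((22 + 72)/(C(-7) + 14)) = 6 + 0*((22 + 72)/(-2*(-7) + 14)) = 6 + 0*(94/(14 + 14)) = 6 + 0*(94/28) = 6 + 0*(94*(1/28)) = 6 + 0*(47/14) = 6 + 0 = 6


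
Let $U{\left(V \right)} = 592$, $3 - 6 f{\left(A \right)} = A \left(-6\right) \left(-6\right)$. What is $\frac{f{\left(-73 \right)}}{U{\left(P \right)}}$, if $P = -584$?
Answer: $\frac{877}{1184} \approx 0.74071$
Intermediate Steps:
$f{\left(A \right)} = \frac{1}{2} - 6 A$ ($f{\left(A \right)} = \frac{1}{2} - \frac{A \left(-6\right) \left(-6\right)}{6} = \frac{1}{2} - \frac{- 6 A \left(-6\right)}{6} = \frac{1}{2} - \frac{36 A}{6} = \frac{1}{2} - 6 A$)
$\frac{f{\left(-73 \right)}}{U{\left(P \right)}} = \frac{\frac{1}{2} - -438}{592} = \left(\frac{1}{2} + 438\right) \frac{1}{592} = \frac{877}{2} \cdot \frac{1}{592} = \frac{877}{1184}$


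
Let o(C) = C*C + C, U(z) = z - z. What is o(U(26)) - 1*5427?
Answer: -5427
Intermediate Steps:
U(z) = 0
o(C) = C + C² (o(C) = C² + C = C + C²)
o(U(26)) - 1*5427 = 0*(1 + 0) - 1*5427 = 0*1 - 5427 = 0 - 5427 = -5427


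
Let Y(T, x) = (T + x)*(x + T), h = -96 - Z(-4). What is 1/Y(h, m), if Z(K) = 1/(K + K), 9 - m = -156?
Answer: 64/305809 ≈ 0.00020928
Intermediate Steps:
m = 165 (m = 9 - 1*(-156) = 9 + 156 = 165)
Z(K) = 1/(2*K)
h = -767/8 (h = -96 - 1/(2*(-4)) = -96 - (-1)/(2*4) = -96 - 1*(-⅛) = -96 + ⅛ = -767/8 ≈ -95.875)
Y(T, x) = (T + x)² (Y(T, x) = (T + x)*(T + x) = (T + x)²)
1/Y(h, m) = 1/((-767/8 + 165)²) = 1/((553/8)²) = 1/(305809/64) = 64/305809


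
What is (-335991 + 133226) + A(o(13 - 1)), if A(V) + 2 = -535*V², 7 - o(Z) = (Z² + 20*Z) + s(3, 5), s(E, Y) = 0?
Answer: -76241782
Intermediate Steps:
o(Z) = 7 - Z² - 20*Z (o(Z) = 7 - ((Z² + 20*Z) + 0) = 7 - (Z² + 20*Z) = 7 + (-Z² - 20*Z) = 7 - Z² - 20*Z)
A(V) = -2 - 535*V²
(-335991 + 133226) + A(o(13 - 1)) = (-335991 + 133226) + (-2 - 535*(7 - (13 - 1)² - 20*(13 - 1))²) = -202765 + (-2 - 535*(7 - 1*12² - 20*12)²) = -202765 + (-2 - 535*(7 - 1*144 - 240)²) = -202765 + (-2 - 535*(7 - 144 - 240)²) = -202765 + (-2 - 535*(-377)²) = -202765 + (-2 - 535*142129) = -202765 + (-2 - 76039015) = -202765 - 76039017 = -76241782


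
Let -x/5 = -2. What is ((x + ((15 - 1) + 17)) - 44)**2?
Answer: 9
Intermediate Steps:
x = 10 (x = -5*(-2) = 10)
((x + ((15 - 1) + 17)) - 44)**2 = ((10 + ((15 - 1) + 17)) - 44)**2 = ((10 + (14 + 17)) - 44)**2 = ((10 + 31) - 44)**2 = (41 - 44)**2 = (-3)**2 = 9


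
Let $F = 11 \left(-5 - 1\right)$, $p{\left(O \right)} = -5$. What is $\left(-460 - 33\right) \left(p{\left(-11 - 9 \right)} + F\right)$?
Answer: $35003$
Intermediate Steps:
$F = -66$ ($F = 11 \left(-6\right) = -66$)
$\left(-460 - 33\right) \left(p{\left(-11 - 9 \right)} + F\right) = \left(-460 - 33\right) \left(-5 - 66\right) = \left(-493\right) \left(-71\right) = 35003$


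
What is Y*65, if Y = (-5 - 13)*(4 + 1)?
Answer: -5850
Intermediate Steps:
Y = -90 (Y = -18*5 = -90)
Y*65 = -90*65 = -5850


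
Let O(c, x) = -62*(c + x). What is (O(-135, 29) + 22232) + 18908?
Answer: 47712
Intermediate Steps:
O(c, x) = -62*c - 62*x
(O(-135, 29) + 22232) + 18908 = ((-62*(-135) - 62*29) + 22232) + 18908 = ((8370 - 1798) + 22232) + 18908 = (6572 + 22232) + 18908 = 28804 + 18908 = 47712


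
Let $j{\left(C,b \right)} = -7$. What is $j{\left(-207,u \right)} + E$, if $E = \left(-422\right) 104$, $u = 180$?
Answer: $-43895$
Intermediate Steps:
$E = -43888$
$j{\left(-207,u \right)} + E = -7 - 43888 = -43895$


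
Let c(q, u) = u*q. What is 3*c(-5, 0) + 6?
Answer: 6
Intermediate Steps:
c(q, u) = q*u
3*c(-5, 0) + 6 = 3*(-5*0) + 6 = 3*0 + 6 = 0 + 6 = 6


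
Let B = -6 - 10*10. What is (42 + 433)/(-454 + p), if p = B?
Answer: -95/112 ≈ -0.84821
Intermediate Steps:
B = -106 (B = -6 - 100 = -106)
p = -106
(42 + 433)/(-454 + p) = (42 + 433)/(-454 - 106) = 475/(-560) = 475*(-1/560) = -95/112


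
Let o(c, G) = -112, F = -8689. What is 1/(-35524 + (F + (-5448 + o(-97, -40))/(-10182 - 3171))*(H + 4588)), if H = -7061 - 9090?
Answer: 13353/1341049378919 ≈ 9.9571e-9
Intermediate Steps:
H = -16151
1/(-35524 + (F + (-5448 + o(-97, -40))/(-10182 - 3171))*(H + 4588)) = 1/(-35524 + (-8689 + (-5448 - 112)/(-10182 - 3171))*(-16151 + 4588)) = 1/(-35524 + (-8689 - 5560/(-13353))*(-11563)) = 1/(-35524 + (-8689 - 5560*(-1/13353))*(-11563)) = 1/(-35524 + (-8689 + 5560/13353)*(-11563)) = 1/(-35524 - 116018657/13353*(-11563)) = 1/(-35524 + 1341523730891/13353) = 1/(1341049378919/13353) = 13353/1341049378919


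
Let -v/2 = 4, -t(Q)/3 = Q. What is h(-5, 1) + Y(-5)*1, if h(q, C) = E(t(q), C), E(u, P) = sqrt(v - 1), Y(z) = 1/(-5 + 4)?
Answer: -1 + 3*I ≈ -1.0 + 3.0*I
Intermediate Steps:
t(Q) = -3*Q
v = -8 (v = -2*4 = -8)
Y(z) = -1 (Y(z) = 1/(-1) = -1)
E(u, P) = 3*I (E(u, P) = sqrt(-8 - 1) = sqrt(-9) = 3*I)
h(q, C) = 3*I
h(-5, 1) + Y(-5)*1 = 3*I - 1*1 = 3*I - 1 = -1 + 3*I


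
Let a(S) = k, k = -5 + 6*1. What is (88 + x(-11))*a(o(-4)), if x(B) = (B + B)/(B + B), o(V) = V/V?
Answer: 89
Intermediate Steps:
o(V) = 1
k = 1 (k = -5 + 6 = 1)
a(S) = 1
x(B) = 1 (x(B) = (2*B)/((2*B)) = (2*B)*(1/(2*B)) = 1)
(88 + x(-11))*a(o(-4)) = (88 + 1)*1 = 89*1 = 89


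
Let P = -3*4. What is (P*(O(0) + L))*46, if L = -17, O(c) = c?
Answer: 9384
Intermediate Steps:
P = -12
(P*(O(0) + L))*46 = -12*(0 - 17)*46 = -12*(-17)*46 = 204*46 = 9384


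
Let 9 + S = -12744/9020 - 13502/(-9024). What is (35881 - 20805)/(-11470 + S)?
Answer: -153391666560/116792925967 ≈ -1.3134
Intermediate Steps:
S = -90722767/10174560 (S = -9 + (-12744/9020 - 13502/(-9024)) = -9 + (-12744*1/9020 - 13502*(-1/9024)) = -9 + (-3186/2255 + 6751/4512) = -9 + 848273/10174560 = -90722767/10174560 ≈ -8.9166)
(35881 - 20805)/(-11470 + S) = (35881 - 20805)/(-11470 - 90722767/10174560) = 15076/(-116792925967/10174560) = 15076*(-10174560/116792925967) = -153391666560/116792925967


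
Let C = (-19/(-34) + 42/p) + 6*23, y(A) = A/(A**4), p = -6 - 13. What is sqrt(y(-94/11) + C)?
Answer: sqrt(1110608705685518)/2854028 ≈ 11.677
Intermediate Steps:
p = -19
y(A) = A**(-3) (y(A) = A/A**4 = A**(-3))
C = 88081/646 (C = (-19/(-34) + 42/(-19)) + 6*23 = (-19*(-1/34) + 42*(-1/19)) + 138 = (19/34 - 42/19) + 138 = -1067/646 + 138 = 88081/646 ≈ 136.35)
sqrt(y(-94/11) + C) = sqrt((-94/11)**(-3) + 88081/646) = sqrt(-1331/830584 + 88081/646) = sqrt(36578904739/268278632) = sqrt(1110608705685518)/2854028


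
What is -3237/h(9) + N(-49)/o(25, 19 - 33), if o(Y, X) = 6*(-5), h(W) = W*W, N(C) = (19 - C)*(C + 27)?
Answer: 1337/135 ≈ 9.9037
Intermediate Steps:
N(C) = (19 - C)*(27 + C)
h(W) = W²
o(Y, X) = -30
-3237/h(9) + N(-49)/o(25, 19 - 33) = -3237/(9²) + (513 - 1*(-49)² - 8*(-49))/(-30) = -3237/81 + (513 - 1*2401 + 392)*(-1/30) = -3237*1/81 + (513 - 2401 + 392)*(-1/30) = -1079/27 - 1496*(-1/30) = -1079/27 + 748/15 = 1337/135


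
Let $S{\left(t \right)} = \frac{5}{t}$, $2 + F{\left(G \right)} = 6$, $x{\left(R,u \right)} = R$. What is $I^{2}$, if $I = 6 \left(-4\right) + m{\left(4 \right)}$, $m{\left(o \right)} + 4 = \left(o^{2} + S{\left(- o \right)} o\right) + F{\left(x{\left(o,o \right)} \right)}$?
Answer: $169$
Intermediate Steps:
$F{\left(G \right)} = 4$ ($F{\left(G \right)} = -2 + 6 = 4$)
$m{\left(o \right)} = -5 + o^{2}$ ($m{\left(o \right)} = -4 + \left(\left(o^{2} + \frac{5}{\left(-1\right) o} o\right) + 4\right) = -4 + \left(\left(o^{2} + 5 \left(- \frac{1}{o}\right) o\right) + 4\right) = -4 + \left(\left(o^{2} + - \frac{5}{o} o\right) + 4\right) = -4 + \left(\left(o^{2} - 5\right) + 4\right) = -4 + \left(\left(-5 + o^{2}\right) + 4\right) = -4 + \left(-1 + o^{2}\right) = -5 + o^{2}$)
$I = -13$ ($I = 6 \left(-4\right) - \left(5 - 4^{2}\right) = -24 + \left(-5 + 16\right) = -24 + 11 = -13$)
$I^{2} = \left(-13\right)^{2} = 169$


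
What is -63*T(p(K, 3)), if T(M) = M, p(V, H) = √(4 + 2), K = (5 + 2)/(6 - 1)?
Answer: -63*√6 ≈ -154.32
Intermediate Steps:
K = 7/5 ≈ 1.4000
p(V, H) = √6
-63*T(p(K, 3)) = -63*√6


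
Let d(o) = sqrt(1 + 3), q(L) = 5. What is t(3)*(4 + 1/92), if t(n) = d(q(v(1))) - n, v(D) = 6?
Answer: -369/92 ≈ -4.0109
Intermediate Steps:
d(o) = 2 (d(o) = sqrt(4) = 2)
t(n) = 2 - n
t(3)*(4 + 1/92) = (2 - 1*3)*(4 + 1/92) = (2 - 3)*(4 + 1/92) = -1*369/92 = -369/92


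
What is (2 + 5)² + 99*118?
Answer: 11731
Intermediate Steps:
(2 + 5)² + 99*118 = 7² + 11682 = 49 + 11682 = 11731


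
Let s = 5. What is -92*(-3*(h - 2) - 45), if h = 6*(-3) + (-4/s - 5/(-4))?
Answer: -6279/5 ≈ -1255.8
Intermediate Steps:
h = -351/20 (h = 6*(-3) + (-4/5 - 5/(-4)) = -18 + (-4*⅕ - 5*(-¼)) = -18 + (-⅘ + 5/4) = -18 + 9/20 = -351/20 ≈ -17.550)
-92*(-3*(h - 2) - 45) = -92*(-3*(-351/20 - 2) - 45) = -92*(-3*(-391/20) - 45) = -92*(1173/20 - 45) = -92*273/20 = -6279/5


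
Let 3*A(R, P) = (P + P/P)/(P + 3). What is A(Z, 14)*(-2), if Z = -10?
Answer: -10/17 ≈ -0.58823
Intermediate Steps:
A(R, P) = (1 + P)/(3*(3 + P)) (A(R, P) = ((P + P/P)/(P + 3))/3 = ((P + 1)/(3 + P))/3 = ((1 + P)/(3 + P))/3 = (1 + P)/(3*(3 + P)))
A(Z, 14)*(-2) = ((1 + 14)/(3*(3 + 14)))*(-2) = ((⅓)*15/17)*(-2) = ((⅓)*(1/17)*15)*(-2) = (5/17)*(-2) = -10/17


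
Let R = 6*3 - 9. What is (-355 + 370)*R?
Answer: 135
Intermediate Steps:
R = 9 (R = 18 - 9 = 9)
(-355 + 370)*R = (-355 + 370)*9 = 15*9 = 135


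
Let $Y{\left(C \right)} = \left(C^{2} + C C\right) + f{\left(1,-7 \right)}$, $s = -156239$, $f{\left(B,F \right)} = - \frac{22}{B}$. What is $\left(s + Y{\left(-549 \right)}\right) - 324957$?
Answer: $121584$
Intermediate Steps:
$Y{\left(C \right)} = -22 + 2 C^{2}$ ($Y{\left(C \right)} = \left(C^{2} + C C\right) - \frac{22}{1} = \left(C^{2} + C^{2}\right) - 22 = 2 C^{2} - 22 = -22 + 2 C^{2}$)
$\left(s + Y{\left(-549 \right)}\right) - 324957 = \left(-156239 - \left(22 - 2 \left(-549\right)^{2}\right)\right) - 324957 = \left(-156239 + \left(-22 + 2 \cdot 301401\right)\right) - 324957 = \left(-156239 + \left(-22 + 602802\right)\right) - 324957 = \left(-156239 + 602780\right) - 324957 = 446541 - 324957 = 121584$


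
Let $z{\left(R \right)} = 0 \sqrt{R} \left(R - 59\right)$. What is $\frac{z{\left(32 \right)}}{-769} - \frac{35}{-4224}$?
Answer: $\frac{35}{4224} \approx 0.008286$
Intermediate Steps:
$z{\left(R \right)} = 0$ ($z{\left(R \right)} = 0 \left(-59 + R\right) = 0$)
$\frac{z{\left(32 \right)}}{-769} - \frac{35}{-4224} = \frac{0}{-769} - \frac{35}{-4224} = 0 \left(- \frac{1}{769}\right) - - \frac{35}{4224} = 0 + \frac{35}{4224} = \frac{35}{4224}$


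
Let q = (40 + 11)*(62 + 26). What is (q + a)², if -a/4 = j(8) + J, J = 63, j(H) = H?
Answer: 17673616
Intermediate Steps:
q = 4488 (q = 51*88 = 4488)
a = -284 (a = -4*(8 + 63) = -4*71 = -284)
(q + a)² = (4488 - 284)² = 4204² = 17673616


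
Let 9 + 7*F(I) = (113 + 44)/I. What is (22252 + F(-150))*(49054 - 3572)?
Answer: 531300097913/525 ≈ 1.0120e+9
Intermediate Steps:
F(I) = -9/7 + 157/(7*I) (F(I) = -9/7 + ((113 + 44)/I)/7 = -9/7 + (157/I)/7 = -9/7 + 157/(7*I))
(22252 + F(-150))*(49054 - 3572) = (22252 + (⅐)*(157 - 9*(-150))/(-150))*(49054 - 3572) = (22252 + (⅐)*(-1/150)*(157 + 1350))*45482 = (22252 + (⅐)*(-1/150)*1507)*45482 = (22252 - 1507/1050)*45482 = (23363093/1050)*45482 = 531300097913/525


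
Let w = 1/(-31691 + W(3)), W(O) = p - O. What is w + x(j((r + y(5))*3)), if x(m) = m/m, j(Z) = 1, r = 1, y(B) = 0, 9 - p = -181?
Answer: 31503/31504 ≈ 0.99997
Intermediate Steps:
p = 190 (p = 9 - 1*(-181) = 9 + 181 = 190)
W(O) = 190 - O
x(m) = 1
w = -1/31504 (w = 1/(-31691 + (190 - 1*3)) = 1/(-31691 + (190 - 3)) = 1/(-31691 + 187) = 1/(-31504) = -1/31504 ≈ -3.1742e-5)
w + x(j((r + y(5))*3)) = -1/31504 + 1 = 31503/31504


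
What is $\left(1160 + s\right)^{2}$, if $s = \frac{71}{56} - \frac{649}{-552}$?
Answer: $\frac{5043801797281}{3732624} \approx 1.3513 \cdot 10^{6}$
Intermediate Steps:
$s = \frac{4721}{1932}$ ($s = 71 \cdot \frac{1}{56} - - \frac{649}{552} = \frac{71}{56} + \frac{649}{552} = \frac{4721}{1932} \approx 2.4436$)
$\left(1160 + s\right)^{2} = \left(1160 + \frac{4721}{1932}\right)^{2} = \left(\frac{2245841}{1932}\right)^{2} = \frac{5043801797281}{3732624}$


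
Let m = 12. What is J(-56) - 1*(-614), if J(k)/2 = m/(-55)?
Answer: 33746/55 ≈ 613.56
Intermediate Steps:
J(k) = -24/55 (J(k) = 2*(12/(-55)) = 2*(12*(-1/55)) = 2*(-12/55) = -24/55)
J(-56) - 1*(-614) = -24/55 - 1*(-614) = -24/55 + 614 = 33746/55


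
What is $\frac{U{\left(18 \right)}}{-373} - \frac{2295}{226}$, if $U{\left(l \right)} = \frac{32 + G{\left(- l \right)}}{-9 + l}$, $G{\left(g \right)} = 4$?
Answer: $- \frac{856939}{84298} \approx -10.166$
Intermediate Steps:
$U{\left(l \right)} = \frac{36}{-9 + l}$ ($U{\left(l \right)} = \frac{32 + 4}{-9 + l} = \frac{36}{-9 + l}$)
$\frac{U{\left(18 \right)}}{-373} - \frac{2295}{226} = \frac{36 \frac{1}{-9 + 18}}{-373} - \frac{2295}{226} = \frac{36}{9} \left(- \frac{1}{373}\right) - \frac{2295}{226} = 36 \cdot \frac{1}{9} \left(- \frac{1}{373}\right) - \frac{2295}{226} = 4 \left(- \frac{1}{373}\right) - \frac{2295}{226} = - \frac{4}{373} - \frac{2295}{226} = - \frac{856939}{84298}$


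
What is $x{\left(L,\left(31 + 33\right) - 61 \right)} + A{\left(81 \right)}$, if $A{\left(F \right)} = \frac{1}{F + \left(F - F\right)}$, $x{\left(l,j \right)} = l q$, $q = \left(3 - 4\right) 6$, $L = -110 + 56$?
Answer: $\frac{26245}{81} \approx 324.01$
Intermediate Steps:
$L = -54$
$q = -6$ ($q = \left(-1\right) 6 = -6$)
$x{\left(l,j \right)} = - 6 l$ ($x{\left(l,j \right)} = l \left(-6\right) = - 6 l$)
$A{\left(F \right)} = \frac{1}{F}$ ($A{\left(F \right)} = \frac{1}{F + 0} = \frac{1}{F}$)
$x{\left(L,\left(31 + 33\right) - 61 \right)} + A{\left(81 \right)} = \left(-6\right) \left(-54\right) + \frac{1}{81} = 324 + \frac{1}{81} = \frac{26245}{81}$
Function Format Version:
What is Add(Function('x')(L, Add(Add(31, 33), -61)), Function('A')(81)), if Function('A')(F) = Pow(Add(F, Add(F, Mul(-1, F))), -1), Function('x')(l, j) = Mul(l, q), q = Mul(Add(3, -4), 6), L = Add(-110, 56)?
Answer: Rational(26245, 81) ≈ 324.01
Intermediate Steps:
L = -54
q = -6 (q = Mul(-1, 6) = -6)
Function('x')(l, j) = Mul(-6, l) (Function('x')(l, j) = Mul(l, -6) = Mul(-6, l))
Function('A')(F) = Pow(F, -1) (Function('A')(F) = Pow(Add(F, 0), -1) = Pow(F, -1))
Add(Function('x')(L, Add(Add(31, 33), -61)), Function('A')(81)) = Add(Mul(-6, -54), Pow(81, -1)) = Add(324, Rational(1, 81)) = Rational(26245, 81)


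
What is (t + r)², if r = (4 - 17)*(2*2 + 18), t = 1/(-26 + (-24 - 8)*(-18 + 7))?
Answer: 8692765225/106276 ≈ 81794.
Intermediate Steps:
t = 1/326 (t = 1/(-26 - 32*(-11)) = 1/(-26 + 352) = 1/326 ≈ 0.0030675)
r = -286 (r = -13*(4 + 18) = -13*22 = -286)
(t + r)² = (1/326 - 286)² = (-93235/326)² = 8692765225/106276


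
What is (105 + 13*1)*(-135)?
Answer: -15930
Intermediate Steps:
(105 + 13*1)*(-135) = (105 + 13)*(-135) = 118*(-135) = -15930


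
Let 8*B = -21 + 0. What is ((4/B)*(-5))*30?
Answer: 1600/7 ≈ 228.57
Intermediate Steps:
B = -21/8 (B = (-21 + 0)/8 = (⅛)*(-21) = -21/8 ≈ -2.6250)
((4/B)*(-5))*30 = ((4/(-21/8))*(-5))*30 = ((4*(-8/21))*(-5))*30 = -32/21*(-5)*30 = (160/21)*30 = 1600/7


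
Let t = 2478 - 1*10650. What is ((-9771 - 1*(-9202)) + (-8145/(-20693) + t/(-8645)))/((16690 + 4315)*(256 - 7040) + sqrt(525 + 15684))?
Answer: 2894117187131242496/726499803670279262705627 + 304648361232*sqrt(1801)/3632499018351396313528135 ≈ 3.9836e-6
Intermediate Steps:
t = -8172 (t = 2478 - 10650 = -8172)
((-9771 - 1*(-9202)) + (-8145/(-20693) + t/(-8645)))/((16690 + 4315)*(256 - 7040) + sqrt(525 + 15684)) = ((-9771 - 1*(-9202)) + (-8145/(-20693) - 8172/(-8645)))/((16690 + 4315)*(256 - 7040) + sqrt(525 + 15684)) = ((-9771 + 9202) + (-8145*(-1/20693) - 8172*(-1/8645)))/(21005*(-6784) + sqrt(16209)) = (-569 + (8145/20693 + 8172/8645))/(-142497920 + 3*sqrt(1801)) = (-569 + 239516721/178890985)/(-142497920 + 3*sqrt(1801)) = -101549453744/(178890985*(-142497920 + 3*sqrt(1801)))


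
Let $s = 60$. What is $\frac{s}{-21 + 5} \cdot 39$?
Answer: $- \frac{585}{4} \approx -146.25$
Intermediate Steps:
$\frac{s}{-21 + 5} \cdot 39 = \frac{1}{-21 + 5} \cdot 60 \cdot 39 = \frac{1}{-16} \cdot 60 \cdot 39 = \left(- \frac{1}{16}\right) 60 \cdot 39 = \left(- \frac{15}{4}\right) 39 = - \frac{585}{4}$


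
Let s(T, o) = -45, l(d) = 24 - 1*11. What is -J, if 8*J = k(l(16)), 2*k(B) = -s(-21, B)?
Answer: -45/16 ≈ -2.8125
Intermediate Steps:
l(d) = 13 (l(d) = 24 - 11 = 13)
k(B) = 45/2 (k(B) = (-1*(-45))/2 = (½)*45 = 45/2)
J = 45/16 (J = (⅛)*(45/2) = 45/16 ≈ 2.8125)
-J = -1*45/16 = -45/16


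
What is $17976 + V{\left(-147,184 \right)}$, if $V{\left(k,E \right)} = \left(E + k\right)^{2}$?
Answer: $19345$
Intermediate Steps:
$17976 + V{\left(-147,184 \right)} = 17976 + \left(184 - 147\right)^{2} = 17976 + 37^{2} = 17976 + 1369 = 19345$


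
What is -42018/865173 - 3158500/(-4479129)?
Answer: 848148292726/1291740491439 ≈ 0.65659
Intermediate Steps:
-42018/865173 - 3158500/(-4479129) = -42018*1/865173 - 3158500*(-1/4479129) = -14006/288391 + 3158500/4479129 = 848148292726/1291740491439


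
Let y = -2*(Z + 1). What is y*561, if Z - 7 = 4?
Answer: -13464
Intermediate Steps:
Z = 11 (Z = 7 + 4 = 11)
y = -24 (y = -2*(11 + 1) = -2*12 = -24)
y*561 = -24*561 = -13464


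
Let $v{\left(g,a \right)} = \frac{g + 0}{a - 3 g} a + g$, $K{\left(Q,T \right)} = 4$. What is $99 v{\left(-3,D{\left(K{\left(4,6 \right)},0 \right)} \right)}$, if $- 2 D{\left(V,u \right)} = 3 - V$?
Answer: $- \frac{5940}{19} \approx -312.63$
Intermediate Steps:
$D{\left(V,u \right)} = - \frac{3}{2} + \frac{V}{2}$ ($D{\left(V,u \right)} = - \frac{3 - V}{2} = - \frac{3}{2} + \frac{V}{2}$)
$v{\left(g,a \right)} = g + \frac{a g}{a - 3 g}$ ($v{\left(g,a \right)} = \frac{g}{a - 3 g} a + g = \frac{a g}{a - 3 g} + g = g + \frac{a g}{a - 3 g}$)
$99 v{\left(-3,D{\left(K{\left(4,6 \right)},0 \right)} \right)} = 99 \left(- \frac{3 \left(\left(-3\right) \left(-3\right) + 2 \left(- \frac{3}{2} + \frac{1}{2} \cdot 4\right)\right)}{\left(- \frac{3}{2} + \frac{1}{2} \cdot 4\right) - -9}\right) = 99 \left(- \frac{3 \left(9 + 2 \left(- \frac{3}{2} + 2\right)\right)}{\left(- \frac{3}{2} + 2\right) + 9}\right) = 99 \left(- \frac{3 \left(9 + 2 \cdot \frac{1}{2}\right)}{\frac{1}{2} + 9}\right) = 99 \left(- \frac{3 \left(9 + 1\right)}{\frac{19}{2}}\right) = 99 \left(\left(-3\right) \frac{2}{19} \cdot 10\right) = 99 \left(- \frac{60}{19}\right) = - \frac{5940}{19}$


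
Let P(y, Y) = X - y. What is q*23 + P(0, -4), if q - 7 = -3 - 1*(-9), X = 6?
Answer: 305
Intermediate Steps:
P(y, Y) = 6 - y
q = 13 (q = 7 + (-3 - 1*(-9)) = 7 + (-3 + 9) = 7 + 6 = 13)
q*23 + P(0, -4) = 13*23 + (6 - 1*0) = 299 + (6 + 0) = 299 + 6 = 305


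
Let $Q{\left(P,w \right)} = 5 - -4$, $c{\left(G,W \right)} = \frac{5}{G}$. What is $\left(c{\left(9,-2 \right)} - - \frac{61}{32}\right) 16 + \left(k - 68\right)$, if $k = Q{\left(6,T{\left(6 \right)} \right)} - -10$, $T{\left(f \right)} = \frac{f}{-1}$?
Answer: $- \frac{173}{18} \approx -9.6111$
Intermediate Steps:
$T{\left(f \right)} = - f$ ($T{\left(f \right)} = f \left(-1\right) = - f$)
$Q{\left(P,w \right)} = 9$ ($Q{\left(P,w \right)} = 5 + 4 = 9$)
$k = 19$ ($k = 9 - -10 = 9 + 10 = 19$)
$\left(c{\left(9,-2 \right)} - - \frac{61}{32}\right) 16 + \left(k - 68\right) = \left(\frac{5}{9} - - \frac{61}{32}\right) 16 + \left(19 - 68\right) = \left(5 \cdot \frac{1}{9} - \left(-61\right) \frac{1}{32}\right) 16 - 49 = \left(\frac{5}{9} - - \frac{61}{32}\right) 16 - 49 = \left(\frac{5}{9} + \frac{61}{32}\right) 16 - 49 = \frac{709}{288} \cdot 16 - 49 = \frac{709}{18} - 49 = - \frac{173}{18}$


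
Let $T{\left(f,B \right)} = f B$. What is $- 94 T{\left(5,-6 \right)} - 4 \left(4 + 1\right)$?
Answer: $2800$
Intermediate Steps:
$T{\left(f,B \right)} = B f$
$- 94 T{\left(5,-6 \right)} - 4 \left(4 + 1\right) = - 94 \left(\left(-6\right) 5\right) - 4 \left(4 + 1\right) = \left(-94\right) \left(-30\right) - 20 = 2820 - 20 = 2800$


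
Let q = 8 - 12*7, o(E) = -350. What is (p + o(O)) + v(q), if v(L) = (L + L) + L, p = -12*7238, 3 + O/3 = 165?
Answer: -87434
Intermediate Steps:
O = 486 (O = -9 + 3*165 = -9 + 495 = 486)
p = -86856
q = -76 (q = 8 - 84 = -76)
v(L) = 3*L (v(L) = 2*L + L = 3*L)
(p + o(O)) + v(q) = (-86856 - 350) + 3*(-76) = -87206 - 228 = -87434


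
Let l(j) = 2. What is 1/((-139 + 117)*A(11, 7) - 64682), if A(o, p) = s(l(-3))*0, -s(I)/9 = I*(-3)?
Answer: -1/64682 ≈ -1.5460e-5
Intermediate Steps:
s(I) = 27*I (s(I) = -9*I*(-3) = -(-27)*I = 27*I)
A(o, p) = 0 (A(o, p) = (27*2)*0 = 54*0 = 0)
1/((-139 + 117)*A(11, 7) - 64682) = 1/((-139 + 117)*0 - 64682) = 1/(-22*0 - 64682) = 1/(0 - 64682) = 1/(-64682) = -1/64682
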